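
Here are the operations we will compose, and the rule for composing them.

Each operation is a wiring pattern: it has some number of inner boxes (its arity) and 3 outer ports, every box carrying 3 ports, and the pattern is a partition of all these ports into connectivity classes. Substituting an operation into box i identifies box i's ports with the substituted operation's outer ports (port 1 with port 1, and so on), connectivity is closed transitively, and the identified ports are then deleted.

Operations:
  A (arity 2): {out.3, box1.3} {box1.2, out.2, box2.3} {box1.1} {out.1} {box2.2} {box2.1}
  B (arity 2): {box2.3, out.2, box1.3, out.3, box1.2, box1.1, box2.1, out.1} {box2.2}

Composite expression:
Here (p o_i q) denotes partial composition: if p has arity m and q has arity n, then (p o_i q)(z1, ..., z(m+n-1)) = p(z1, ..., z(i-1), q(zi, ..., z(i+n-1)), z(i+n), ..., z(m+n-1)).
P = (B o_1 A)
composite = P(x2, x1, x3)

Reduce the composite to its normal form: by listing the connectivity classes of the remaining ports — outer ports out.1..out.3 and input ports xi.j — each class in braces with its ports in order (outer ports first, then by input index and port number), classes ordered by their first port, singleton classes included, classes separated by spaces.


Connectivity passes through glued B-boundaries; trace each wire chain.
through A, on inputs (x2, x1): {out.1} {out.2, x1.3, x2.2} {out.3, x2.3} {x1.1} {x1.2} {x2.1} (out.j = stage outer ports)
through B, on inputs (x2, x1, x3): {out.1, out.2, out.3, x1.3, x2.2, x2.3, x3.1, x3.3} {x1.1} {x1.2} {x2.1} {x3.2} (out.j = stage outer ports)

{out.1, out.2, out.3, x1.3, x2.2, x2.3, x3.1, x3.3} {x1.1} {x1.2} {x2.1} {x3.2}


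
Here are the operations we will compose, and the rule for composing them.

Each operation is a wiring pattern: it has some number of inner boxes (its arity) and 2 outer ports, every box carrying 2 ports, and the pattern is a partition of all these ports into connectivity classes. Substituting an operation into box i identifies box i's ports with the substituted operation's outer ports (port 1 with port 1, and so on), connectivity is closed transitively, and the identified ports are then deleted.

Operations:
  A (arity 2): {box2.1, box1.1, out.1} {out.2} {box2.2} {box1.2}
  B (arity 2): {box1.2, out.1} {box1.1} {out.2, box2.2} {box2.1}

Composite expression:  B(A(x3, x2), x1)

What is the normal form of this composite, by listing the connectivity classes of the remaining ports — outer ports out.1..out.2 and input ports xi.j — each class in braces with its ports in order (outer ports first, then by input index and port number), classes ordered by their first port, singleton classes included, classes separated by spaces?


{out.1} {out.2, x1.2} {x1.1} {x2.1, x3.1} {x2.2} {x3.2}

After gluing at B, chains via deleted ports link the x-ports.
A over (x3, x2) gives {out.1, x2.1, x3.1} {out.2} {x2.2} {x3.2}, out.j being that stage's outer ports
B over (x3, x2, x1) gives {out.1} {out.2, x1.2} {x1.1} {x2.1, x3.1} {x2.2} {x3.2}, out.j being that stage's outer ports


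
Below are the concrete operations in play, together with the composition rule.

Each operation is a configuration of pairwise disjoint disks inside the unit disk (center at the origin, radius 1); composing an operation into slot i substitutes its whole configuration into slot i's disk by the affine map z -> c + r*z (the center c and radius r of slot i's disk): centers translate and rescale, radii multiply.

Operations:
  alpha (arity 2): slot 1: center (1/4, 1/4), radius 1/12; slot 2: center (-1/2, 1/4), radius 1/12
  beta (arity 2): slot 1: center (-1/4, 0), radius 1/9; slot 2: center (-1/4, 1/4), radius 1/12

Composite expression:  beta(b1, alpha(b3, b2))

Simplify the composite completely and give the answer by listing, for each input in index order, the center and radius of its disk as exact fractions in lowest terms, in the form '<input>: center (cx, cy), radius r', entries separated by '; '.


b1: center (-1/4, 0), radius 1/9; b2: center (-7/24, 13/48), radius 1/144; b3: center (-11/48, 13/48), radius 1/144

Follow each b-input down from beta: c' goes to c + r*c', radius to r*r'.
input b1: applying the 1 nested substitution gives center (-1/4, 0), radius 1/9
input b3: applying the 2 nested substitutions gives center (-11/48, 13/48), radius 1/144
input b2: applying the 2 nested substitutions gives center (-7/24, 13/48), radius 1/144


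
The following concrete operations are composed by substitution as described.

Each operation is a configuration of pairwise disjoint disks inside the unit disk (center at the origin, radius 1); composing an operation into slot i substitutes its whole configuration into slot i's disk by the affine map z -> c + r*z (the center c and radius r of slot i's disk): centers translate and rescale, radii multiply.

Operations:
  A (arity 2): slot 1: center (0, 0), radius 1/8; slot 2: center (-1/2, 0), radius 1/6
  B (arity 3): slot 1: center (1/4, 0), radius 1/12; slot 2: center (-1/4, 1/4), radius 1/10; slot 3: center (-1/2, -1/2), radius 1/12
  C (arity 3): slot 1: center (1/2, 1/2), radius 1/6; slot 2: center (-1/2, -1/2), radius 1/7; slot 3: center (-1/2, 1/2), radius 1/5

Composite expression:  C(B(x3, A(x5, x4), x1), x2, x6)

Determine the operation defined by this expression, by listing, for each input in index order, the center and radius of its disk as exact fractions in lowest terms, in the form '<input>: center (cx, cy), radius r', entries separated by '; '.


x1: center (5/12, 5/12), radius 1/72; x2: center (-1/2, -1/2), radius 1/7; x3: center (13/24, 1/2), radius 1/72; x4: center (9/20, 13/24), radius 1/360; x5: center (11/24, 13/24), radius 1/480; x6: center (-1/2, 1/2), radius 1/5


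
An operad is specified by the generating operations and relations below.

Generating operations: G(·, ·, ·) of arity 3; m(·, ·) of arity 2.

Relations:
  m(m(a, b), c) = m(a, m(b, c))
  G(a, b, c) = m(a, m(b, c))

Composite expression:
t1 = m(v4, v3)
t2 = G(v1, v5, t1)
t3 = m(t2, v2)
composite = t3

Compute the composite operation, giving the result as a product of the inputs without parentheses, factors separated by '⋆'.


v1 ⋆ v5 ⋆ v4 ⋆ v3 ⋆ v2

Every regrouping of m is equal, so read the v-inputs in written order.
m(v4, v3) reduces to v4 ⋆ v3
G(v1, v5, m(v4, v3)) reduces to v1 ⋆ v5 ⋆ v4 ⋆ v3
m(G(v1, v5, m(v4, v3)), v2) reduces to v1 ⋆ v5 ⋆ v4 ⋆ v3 ⋆ v2


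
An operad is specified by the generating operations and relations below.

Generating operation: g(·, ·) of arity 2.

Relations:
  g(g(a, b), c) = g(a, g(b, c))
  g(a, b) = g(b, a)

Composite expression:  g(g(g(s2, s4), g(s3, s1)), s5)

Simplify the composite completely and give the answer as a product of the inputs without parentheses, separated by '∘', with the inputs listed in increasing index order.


s1 ∘ s2 ∘ s3 ∘ s4 ∘ s5

With g associative and commutative, the s-input set is all that matters.
g(s2, s4) linearizes to s2 ∘ s4
g(s3, s1) linearizes to s3 ∘ s1
g(g(s2, s4), g(s3, s1)) linearizes to s2 ∘ s4 ∘ s3 ∘ s1
g(g(g(s2, s4), g(s3, s1)), s5) linearizes to s2 ∘ s4 ∘ s3 ∘ s1 ∘ s5
putting the inputs in ascending order: s1 ∘ s2 ∘ s3 ∘ s4 ∘ s5


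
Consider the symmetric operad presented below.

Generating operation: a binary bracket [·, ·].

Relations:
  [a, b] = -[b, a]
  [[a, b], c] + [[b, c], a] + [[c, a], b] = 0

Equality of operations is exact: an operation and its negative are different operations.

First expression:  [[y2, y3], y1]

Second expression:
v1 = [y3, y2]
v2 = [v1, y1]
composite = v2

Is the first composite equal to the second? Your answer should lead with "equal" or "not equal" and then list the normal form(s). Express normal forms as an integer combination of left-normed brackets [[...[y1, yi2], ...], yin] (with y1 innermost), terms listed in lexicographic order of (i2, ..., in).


not equal: they reduce to -[[y1, y2], y3] + [[y1, y3], y2] and [[y1, y2], y3] - [[y1, y3], y2]


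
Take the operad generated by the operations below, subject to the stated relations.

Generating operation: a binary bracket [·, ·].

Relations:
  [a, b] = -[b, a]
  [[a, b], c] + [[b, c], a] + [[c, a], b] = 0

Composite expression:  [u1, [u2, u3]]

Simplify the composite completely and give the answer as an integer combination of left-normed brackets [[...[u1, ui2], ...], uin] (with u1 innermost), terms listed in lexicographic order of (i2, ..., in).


[[u1, u2], u3] - [[u1, u3], u2]


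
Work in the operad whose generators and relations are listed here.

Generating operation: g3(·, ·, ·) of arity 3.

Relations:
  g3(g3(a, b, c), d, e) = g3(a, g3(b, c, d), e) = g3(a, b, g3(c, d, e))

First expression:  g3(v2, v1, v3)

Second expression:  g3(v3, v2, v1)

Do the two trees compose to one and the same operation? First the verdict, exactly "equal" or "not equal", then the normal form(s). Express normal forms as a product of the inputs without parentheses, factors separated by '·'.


The first expression, normalized: v2 · v1 · v3
The second expression, normalized: v3 · v2 · v1
Different reductions; not equal.

not equal — first v2 · v1 · v3, second v3 · v2 · v1


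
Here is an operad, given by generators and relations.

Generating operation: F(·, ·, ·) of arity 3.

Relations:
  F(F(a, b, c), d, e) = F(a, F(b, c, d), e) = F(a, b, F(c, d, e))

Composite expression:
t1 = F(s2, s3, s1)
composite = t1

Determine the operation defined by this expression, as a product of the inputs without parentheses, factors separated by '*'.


All parenthesizations of F agree; list the s-inputs left to right.
F(s2, s3, s1) reduces to s2 * s3 * s1

s2 * s3 * s1


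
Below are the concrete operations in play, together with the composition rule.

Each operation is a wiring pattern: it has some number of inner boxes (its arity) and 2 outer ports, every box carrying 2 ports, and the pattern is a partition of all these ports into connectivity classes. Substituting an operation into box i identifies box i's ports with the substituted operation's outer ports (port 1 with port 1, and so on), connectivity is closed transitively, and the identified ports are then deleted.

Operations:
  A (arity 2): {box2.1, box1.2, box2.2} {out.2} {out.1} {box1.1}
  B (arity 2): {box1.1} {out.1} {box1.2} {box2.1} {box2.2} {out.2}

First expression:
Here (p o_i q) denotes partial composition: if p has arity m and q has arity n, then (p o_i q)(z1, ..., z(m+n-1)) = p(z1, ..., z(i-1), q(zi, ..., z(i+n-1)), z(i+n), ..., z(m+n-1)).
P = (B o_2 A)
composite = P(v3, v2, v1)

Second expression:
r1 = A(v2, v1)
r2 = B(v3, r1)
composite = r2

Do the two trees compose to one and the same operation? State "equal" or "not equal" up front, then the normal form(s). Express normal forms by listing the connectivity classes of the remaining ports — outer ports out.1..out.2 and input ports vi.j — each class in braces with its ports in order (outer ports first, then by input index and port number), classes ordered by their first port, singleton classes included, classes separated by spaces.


equal — both sides give {out.1} {out.2} {v1.1, v1.2, v2.2} {v2.1} {v3.1} {v3.2}

In normal form, the first expression is {out.1} {out.2} {v1.1, v1.2, v2.2} {v2.1} {v3.1} {v3.2}
In normal form, the second expression is {out.1} {out.2} {v1.1, v1.2, v2.2} {v2.1} {v3.1} {v3.2}
Identical normal forms: equal.


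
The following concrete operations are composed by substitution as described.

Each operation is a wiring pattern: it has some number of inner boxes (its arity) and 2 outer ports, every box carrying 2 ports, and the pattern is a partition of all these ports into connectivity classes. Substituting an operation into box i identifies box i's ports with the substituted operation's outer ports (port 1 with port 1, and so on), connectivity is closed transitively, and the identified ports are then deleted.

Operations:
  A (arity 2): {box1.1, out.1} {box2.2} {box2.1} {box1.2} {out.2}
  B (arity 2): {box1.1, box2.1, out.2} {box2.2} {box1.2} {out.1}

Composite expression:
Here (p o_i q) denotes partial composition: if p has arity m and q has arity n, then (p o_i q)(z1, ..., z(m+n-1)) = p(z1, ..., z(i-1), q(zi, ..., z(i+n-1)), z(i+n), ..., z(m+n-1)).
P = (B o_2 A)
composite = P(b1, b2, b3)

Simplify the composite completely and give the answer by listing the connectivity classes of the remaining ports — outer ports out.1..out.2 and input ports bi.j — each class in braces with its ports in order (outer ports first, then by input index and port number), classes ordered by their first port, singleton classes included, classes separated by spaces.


{out.1} {out.2, b1.1, b2.1} {b1.2} {b2.2} {b3.1} {b3.2}

Reachability decides: close wires over B-identified ports.
A over (b2, b3) gives {out.1, b2.1} {out.2} {b2.2} {b3.1} {b3.2}, out.j being that stage's outer ports
B over (b1, b2, b3) gives {out.1} {out.2, b1.1, b2.1} {b1.2} {b2.2} {b3.1} {b3.2}, out.j being that stage's outer ports


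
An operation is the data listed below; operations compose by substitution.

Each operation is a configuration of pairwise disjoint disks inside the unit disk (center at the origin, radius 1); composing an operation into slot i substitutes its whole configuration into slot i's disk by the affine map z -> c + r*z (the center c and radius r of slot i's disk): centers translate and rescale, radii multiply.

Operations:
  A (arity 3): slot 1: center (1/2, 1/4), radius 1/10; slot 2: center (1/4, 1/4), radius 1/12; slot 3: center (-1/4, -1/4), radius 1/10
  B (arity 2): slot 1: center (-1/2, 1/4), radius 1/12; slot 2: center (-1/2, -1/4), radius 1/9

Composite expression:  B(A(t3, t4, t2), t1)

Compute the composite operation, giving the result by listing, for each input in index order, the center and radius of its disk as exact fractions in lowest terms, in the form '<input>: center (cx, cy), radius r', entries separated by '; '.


Each t-disk chains the slot maps above it in B; radii multiply.
input t3: composing its 2 substitution steps yields center (-11/24, 13/48), radius 1/120
input t4: composing its 2 substitution steps yields center (-23/48, 13/48), radius 1/144
input t2: composing its 2 substitution steps yields center (-25/48, 11/48), radius 1/120
input t1: composing its 1 substitution step yields center (-1/2, -1/4), radius 1/9

t1: center (-1/2, -1/4), radius 1/9; t2: center (-25/48, 11/48), radius 1/120; t3: center (-11/24, 13/48), radius 1/120; t4: center (-23/48, 13/48), radius 1/144


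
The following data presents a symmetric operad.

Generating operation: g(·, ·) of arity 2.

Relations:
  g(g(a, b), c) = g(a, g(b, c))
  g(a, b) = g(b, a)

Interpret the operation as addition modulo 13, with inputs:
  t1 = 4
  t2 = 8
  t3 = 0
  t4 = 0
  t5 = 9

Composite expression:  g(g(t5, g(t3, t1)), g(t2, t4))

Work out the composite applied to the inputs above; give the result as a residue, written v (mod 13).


8 (mod 13)

g(t3, t1) = 4
g(t5, g(t3, t1)) = 0
g(t2, t4) = 8
g(g(t5, g(t3, t1)), g(t2, t4)) = 8


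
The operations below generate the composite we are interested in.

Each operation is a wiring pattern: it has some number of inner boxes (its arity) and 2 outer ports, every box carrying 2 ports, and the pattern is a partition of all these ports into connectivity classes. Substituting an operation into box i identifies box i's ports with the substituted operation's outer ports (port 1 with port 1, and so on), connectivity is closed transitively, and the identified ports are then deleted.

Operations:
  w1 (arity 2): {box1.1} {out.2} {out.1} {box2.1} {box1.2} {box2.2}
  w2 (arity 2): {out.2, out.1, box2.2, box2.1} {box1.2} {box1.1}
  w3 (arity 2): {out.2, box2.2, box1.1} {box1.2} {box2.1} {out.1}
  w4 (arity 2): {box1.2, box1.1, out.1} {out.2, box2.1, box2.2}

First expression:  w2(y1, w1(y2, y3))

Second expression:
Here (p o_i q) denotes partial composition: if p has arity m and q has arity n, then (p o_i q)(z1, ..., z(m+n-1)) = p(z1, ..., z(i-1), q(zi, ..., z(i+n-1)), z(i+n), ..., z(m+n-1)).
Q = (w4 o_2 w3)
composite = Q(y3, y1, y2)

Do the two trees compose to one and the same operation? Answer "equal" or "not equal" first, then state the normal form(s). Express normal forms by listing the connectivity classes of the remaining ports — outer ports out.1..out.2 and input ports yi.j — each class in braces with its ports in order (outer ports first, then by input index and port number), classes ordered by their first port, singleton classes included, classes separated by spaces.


not equal: they reduce to {out.1, out.2} {y1.1} {y1.2} {y2.1} {y2.2} {y3.1} {y3.2} and {out.1, y3.1, y3.2} {out.2, y1.1, y2.2} {y1.2} {y2.1}


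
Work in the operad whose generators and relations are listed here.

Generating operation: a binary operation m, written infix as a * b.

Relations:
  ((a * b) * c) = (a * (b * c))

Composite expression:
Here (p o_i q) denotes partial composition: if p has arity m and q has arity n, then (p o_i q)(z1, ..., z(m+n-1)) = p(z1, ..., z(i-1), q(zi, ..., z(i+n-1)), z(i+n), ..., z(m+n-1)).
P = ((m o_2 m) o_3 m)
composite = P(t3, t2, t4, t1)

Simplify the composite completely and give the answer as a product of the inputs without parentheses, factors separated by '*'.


Every regrouping of m is equal, so read the t-inputs in written order.
(t4 * t1) linearizes to t4 * t1
(t2 * (t4 * t1)) linearizes to t2 * t4 * t1
(t3 * (t2 * (t4 * t1))) linearizes to t3 * t2 * t4 * t1

t3 * t2 * t4 * t1


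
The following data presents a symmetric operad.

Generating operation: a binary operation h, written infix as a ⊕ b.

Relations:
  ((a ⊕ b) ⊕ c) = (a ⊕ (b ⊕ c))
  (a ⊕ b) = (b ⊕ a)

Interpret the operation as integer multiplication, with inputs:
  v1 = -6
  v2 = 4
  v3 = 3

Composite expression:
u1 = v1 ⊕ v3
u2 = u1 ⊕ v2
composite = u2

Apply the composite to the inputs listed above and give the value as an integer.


(v1 ⊕ v3) = -18
((v1 ⊕ v3) ⊕ v2) = -72

-72


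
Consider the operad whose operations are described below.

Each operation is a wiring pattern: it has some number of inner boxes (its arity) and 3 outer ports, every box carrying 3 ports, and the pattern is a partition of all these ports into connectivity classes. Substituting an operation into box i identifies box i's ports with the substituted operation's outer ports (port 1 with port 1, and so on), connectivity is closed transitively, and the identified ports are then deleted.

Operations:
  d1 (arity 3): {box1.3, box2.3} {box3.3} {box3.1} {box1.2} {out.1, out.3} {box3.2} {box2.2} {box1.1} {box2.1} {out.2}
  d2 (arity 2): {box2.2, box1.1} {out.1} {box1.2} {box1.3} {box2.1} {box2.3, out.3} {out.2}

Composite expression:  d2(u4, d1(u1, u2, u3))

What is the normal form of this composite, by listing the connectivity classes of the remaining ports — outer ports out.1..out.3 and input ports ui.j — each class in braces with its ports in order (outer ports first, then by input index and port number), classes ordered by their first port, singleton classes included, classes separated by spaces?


Reachability decides: close wires over d2-identified ports.
after d1, the pattern on (u1, u2, u3) reads {out.1, out.3} {out.2} {u1.1} {u1.2} {u1.3, u2.3} {u2.1} {u2.2} {u3.1} {u3.2} {u3.3} (out.j = its outer ports)
after d2, the pattern on (u4, u1, u2, u3) reads {out.1} {out.2} {out.3} {u1.1} {u1.2} {u1.3, u2.3} {u2.1} {u2.2} {u3.1} {u3.2} {u3.3} {u4.1} {u4.2} {u4.3} (out.j = its outer ports)

{out.1} {out.2} {out.3} {u1.1} {u1.2} {u1.3, u2.3} {u2.1} {u2.2} {u3.1} {u3.2} {u3.3} {u4.1} {u4.2} {u4.3}


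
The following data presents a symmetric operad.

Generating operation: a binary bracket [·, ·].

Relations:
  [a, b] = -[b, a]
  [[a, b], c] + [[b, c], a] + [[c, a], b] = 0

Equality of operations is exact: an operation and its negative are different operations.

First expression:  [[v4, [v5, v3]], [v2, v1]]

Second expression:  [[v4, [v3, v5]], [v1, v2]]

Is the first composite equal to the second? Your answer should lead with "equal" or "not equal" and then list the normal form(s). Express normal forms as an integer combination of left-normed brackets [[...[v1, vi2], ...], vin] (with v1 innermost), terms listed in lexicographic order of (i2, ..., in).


In normal form, the first expression is [[[[v1, v2], v3], v5], v4] - [[[[v1, v2], v4], v3], v5] + [[[[v1, v2], v4], v5], v3] - [[[[v1, v2], v5], v3], v4]
In normal form, the second expression is [[[[v1, v2], v3], v5], v4] - [[[[v1, v2], v4], v3], v5] + [[[[v1, v2], v4], v5], v3] - [[[[v1, v2], v5], v3], v4]
Identical normal forms: equal.

equal: each reduces to [[[[v1, v2], v3], v5], v4] - [[[[v1, v2], v4], v3], v5] + [[[[v1, v2], v4], v5], v3] - [[[[v1, v2], v5], v3], v4]


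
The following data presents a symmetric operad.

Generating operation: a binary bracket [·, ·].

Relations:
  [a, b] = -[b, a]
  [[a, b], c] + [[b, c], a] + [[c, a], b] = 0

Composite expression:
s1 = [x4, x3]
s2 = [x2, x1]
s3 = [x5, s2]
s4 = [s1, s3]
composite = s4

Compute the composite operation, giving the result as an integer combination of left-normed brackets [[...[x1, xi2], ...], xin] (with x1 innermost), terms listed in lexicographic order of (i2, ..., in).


Skip Jacobi rewriting: expand, keep x1-initial words, read off terms.
Composite bracket: [[x4, x3], [x5, [x2, x1]]]
Expanding via [a, b] = ab - ba: 16 signed words (2^4 = 16).
Only words starting with x1 matter:
  x1x2x5x3x4 (sign +1) contributes +[[[[x1, x2], x5], x3], x4]
  x1x2x5x4x3 (sign -1) contributes -[[[[x1, x2], x5], x4], x3]

[[[[x1, x2], x5], x3], x4] - [[[[x1, x2], x5], x4], x3]


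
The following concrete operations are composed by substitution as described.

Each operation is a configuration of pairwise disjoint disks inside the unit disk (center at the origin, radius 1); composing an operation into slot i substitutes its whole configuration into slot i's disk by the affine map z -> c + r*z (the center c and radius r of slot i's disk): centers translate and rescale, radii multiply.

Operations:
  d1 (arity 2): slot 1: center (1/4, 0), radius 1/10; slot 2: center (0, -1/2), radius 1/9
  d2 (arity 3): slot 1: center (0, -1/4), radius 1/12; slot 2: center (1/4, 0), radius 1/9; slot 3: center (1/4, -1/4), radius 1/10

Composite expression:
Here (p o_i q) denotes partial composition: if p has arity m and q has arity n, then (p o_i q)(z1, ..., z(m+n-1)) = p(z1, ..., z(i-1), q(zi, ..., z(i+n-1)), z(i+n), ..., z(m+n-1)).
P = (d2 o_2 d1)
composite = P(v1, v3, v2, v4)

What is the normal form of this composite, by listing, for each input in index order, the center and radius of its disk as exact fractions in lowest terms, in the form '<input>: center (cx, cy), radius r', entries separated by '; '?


v1: center (0, -1/4), radius 1/12; v2: center (1/4, -1/18), radius 1/81; v3: center (5/18, 0), radius 1/90; v4: center (1/4, -1/4), radius 1/10


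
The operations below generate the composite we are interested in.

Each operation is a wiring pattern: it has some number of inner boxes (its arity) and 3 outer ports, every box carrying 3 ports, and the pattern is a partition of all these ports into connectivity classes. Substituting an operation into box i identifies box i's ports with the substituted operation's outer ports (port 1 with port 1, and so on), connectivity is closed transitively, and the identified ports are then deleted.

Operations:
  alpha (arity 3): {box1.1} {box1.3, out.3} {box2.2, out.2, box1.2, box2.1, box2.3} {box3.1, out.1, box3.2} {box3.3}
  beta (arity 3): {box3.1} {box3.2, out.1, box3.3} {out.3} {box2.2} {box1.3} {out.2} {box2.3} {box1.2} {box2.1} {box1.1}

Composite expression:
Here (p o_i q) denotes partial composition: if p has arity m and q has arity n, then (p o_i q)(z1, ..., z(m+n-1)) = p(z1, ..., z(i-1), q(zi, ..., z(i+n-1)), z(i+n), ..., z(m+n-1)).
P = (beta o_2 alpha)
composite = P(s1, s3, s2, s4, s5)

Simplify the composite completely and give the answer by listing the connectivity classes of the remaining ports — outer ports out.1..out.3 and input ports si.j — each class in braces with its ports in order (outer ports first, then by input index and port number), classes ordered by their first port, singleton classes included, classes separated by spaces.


{out.1, s5.2, s5.3} {out.2} {out.3} {s1.1} {s1.2} {s1.3} {s2.1, s2.2, s2.3, s3.2} {s3.1} {s3.3} {s4.1, s4.2} {s4.3} {s5.1}

Reachability decides: close wires over beta-identified ports.
after alpha, the pattern on (s3, s2, s4) reads {out.1, s4.1, s4.2} {out.2, s2.1, s2.2, s2.3, s3.2} {out.3, s3.3} {s3.1} {s4.3} (out.j = its outer ports)
after beta, the pattern on (s1, s3, s2, s4, s5) reads {out.1, s5.2, s5.3} {out.2} {out.3} {s1.1} {s1.2} {s1.3} {s2.1, s2.2, s2.3, s3.2} {s3.1} {s3.3} {s4.1, s4.2} {s4.3} {s5.1} (out.j = its outer ports)


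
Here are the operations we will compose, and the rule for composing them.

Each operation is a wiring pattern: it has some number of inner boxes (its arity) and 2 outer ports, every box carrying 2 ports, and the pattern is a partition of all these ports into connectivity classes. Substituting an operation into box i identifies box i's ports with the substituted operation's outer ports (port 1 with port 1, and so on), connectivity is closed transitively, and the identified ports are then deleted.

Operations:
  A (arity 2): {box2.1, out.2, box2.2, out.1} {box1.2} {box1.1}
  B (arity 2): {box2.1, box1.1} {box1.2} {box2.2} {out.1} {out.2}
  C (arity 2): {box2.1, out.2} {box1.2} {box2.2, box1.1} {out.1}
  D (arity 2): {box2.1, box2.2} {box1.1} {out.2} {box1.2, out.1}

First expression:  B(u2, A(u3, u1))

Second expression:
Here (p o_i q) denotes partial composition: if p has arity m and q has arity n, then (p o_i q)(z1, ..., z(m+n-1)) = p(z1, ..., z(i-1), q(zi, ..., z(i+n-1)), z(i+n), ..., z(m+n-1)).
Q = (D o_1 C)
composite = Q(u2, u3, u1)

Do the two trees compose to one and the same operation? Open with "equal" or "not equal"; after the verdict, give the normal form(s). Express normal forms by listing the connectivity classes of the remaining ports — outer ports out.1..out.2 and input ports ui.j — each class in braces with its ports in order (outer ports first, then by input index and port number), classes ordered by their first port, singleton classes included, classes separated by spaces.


not equal: they reduce to {out.1} {out.2} {u1.1, u1.2, u2.1} {u2.2} {u3.1} {u3.2} and {out.1, u3.1} {out.2} {u1.1, u1.2} {u2.1, u3.2} {u2.2}

The first expression, normalized: {out.1} {out.2} {u1.1, u1.2, u2.1} {u2.2} {u3.1} {u3.2}
The second expression, normalized: {out.1, u3.1} {out.2} {u1.1, u1.2} {u2.1, u3.2} {u2.2}
Different reductions; not equal.


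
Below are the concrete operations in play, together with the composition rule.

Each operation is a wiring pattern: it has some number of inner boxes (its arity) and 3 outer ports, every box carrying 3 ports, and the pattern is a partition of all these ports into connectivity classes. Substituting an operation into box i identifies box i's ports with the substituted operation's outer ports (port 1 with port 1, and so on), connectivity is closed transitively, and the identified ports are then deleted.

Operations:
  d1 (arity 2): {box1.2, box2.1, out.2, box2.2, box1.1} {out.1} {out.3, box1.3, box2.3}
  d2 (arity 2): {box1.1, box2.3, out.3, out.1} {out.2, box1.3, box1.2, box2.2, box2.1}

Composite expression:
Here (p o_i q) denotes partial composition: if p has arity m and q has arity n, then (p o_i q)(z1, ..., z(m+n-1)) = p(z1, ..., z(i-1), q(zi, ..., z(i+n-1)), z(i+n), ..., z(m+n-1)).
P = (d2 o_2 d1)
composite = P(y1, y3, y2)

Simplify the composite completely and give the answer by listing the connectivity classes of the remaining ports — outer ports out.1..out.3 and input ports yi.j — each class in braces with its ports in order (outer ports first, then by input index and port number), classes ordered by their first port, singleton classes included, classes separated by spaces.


Treat the ports identified at d2 as solder joints: merge, then drop.
after d1, the pattern on (y3, y2) reads {out.1} {out.2, y2.1, y2.2, y3.1, y3.2} {out.3, y2.3, y3.3} (out.j = its outer ports)
after d2, the pattern on (y1, y3, y2) reads {out.1, out.3, y1.1, y2.3, y3.3} {out.2, y1.2, y1.3, y2.1, y2.2, y3.1, y3.2} (out.j = its outer ports)

{out.1, out.3, y1.1, y2.3, y3.3} {out.2, y1.2, y1.3, y2.1, y2.2, y3.1, y3.2}


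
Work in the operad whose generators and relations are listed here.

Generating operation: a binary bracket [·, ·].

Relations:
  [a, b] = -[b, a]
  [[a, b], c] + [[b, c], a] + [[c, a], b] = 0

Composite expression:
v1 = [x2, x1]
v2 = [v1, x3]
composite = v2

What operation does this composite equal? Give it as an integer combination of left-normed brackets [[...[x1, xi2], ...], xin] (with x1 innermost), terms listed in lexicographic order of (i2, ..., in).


Skip Jacobi rewriting: expand, keep x1-initial words, read off terms.
Composite bracket: [[x2, x1], x3]
Expanding via [a, b] = ab - ba: 4 signed words (2^2 = 4).
Only words starting with x1 matter:
  the word x1x2x3 carries sign -1 and contributes -[[x1, x2], x3]

-[[x1, x2], x3]


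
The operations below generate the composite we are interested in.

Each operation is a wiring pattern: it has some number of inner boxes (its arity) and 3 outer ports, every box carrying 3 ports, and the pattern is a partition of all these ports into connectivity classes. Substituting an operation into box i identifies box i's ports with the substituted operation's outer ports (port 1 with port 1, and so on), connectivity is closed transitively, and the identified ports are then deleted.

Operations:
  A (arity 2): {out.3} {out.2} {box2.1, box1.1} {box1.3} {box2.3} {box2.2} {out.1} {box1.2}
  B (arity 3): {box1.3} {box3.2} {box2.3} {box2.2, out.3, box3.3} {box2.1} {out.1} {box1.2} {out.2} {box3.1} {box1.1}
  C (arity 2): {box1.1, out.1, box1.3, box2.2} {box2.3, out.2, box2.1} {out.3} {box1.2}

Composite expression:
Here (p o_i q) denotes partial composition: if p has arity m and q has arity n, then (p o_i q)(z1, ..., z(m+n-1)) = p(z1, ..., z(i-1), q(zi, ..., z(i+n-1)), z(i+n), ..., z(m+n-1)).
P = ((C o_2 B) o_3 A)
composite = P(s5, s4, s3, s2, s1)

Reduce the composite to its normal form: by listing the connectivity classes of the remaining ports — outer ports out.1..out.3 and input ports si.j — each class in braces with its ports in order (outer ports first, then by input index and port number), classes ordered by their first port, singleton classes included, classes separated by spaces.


Reachability decides: close wires over C-identified ports.
after A, the pattern on (s3, s2) reads {out.1} {out.2} {out.3} {s2.1, s3.1} {s2.2} {s2.3} {s3.2} {s3.3} (out.j = its outer ports)
after B, the pattern on (s4, s3, s2, s1) reads {out.1} {out.2} {out.3, s1.3} {s1.1} {s1.2} {s2.1, s3.1} {s2.2} {s2.3} {s3.2} {s3.3} {s4.1} {s4.2} {s4.3} (out.j = its outer ports)
after C, the pattern on (s5, s4, s3, s2, s1) reads {out.1, s5.1, s5.3} {out.2, s1.3} {out.3} {s1.1} {s1.2} {s2.1, s3.1} {s2.2} {s2.3} {s3.2} {s3.3} {s4.1} {s4.2} {s4.3} {s5.2} (out.j = its outer ports)

{out.1, s5.1, s5.3} {out.2, s1.3} {out.3} {s1.1} {s1.2} {s2.1, s3.1} {s2.2} {s2.3} {s3.2} {s3.3} {s4.1} {s4.2} {s4.3} {s5.2}


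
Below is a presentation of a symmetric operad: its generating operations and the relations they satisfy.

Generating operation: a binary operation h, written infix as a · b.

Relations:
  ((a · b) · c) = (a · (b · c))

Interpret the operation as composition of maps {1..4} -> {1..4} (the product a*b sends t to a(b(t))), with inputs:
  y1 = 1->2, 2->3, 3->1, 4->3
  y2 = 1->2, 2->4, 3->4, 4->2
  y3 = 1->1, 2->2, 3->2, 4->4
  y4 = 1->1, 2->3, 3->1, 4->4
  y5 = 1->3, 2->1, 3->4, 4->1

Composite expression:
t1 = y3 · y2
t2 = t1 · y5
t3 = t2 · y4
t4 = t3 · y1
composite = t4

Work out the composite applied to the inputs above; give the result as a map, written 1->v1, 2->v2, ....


(y3 · y2) = 1->2, 2->4, 3->4, 4->2
((y3 · y2) · y5) = 1->4, 2->2, 3->2, 4->2
(((y3 · y2) · y5) · y4) = 1->4, 2->2, 3->4, 4->2
((((y3 · y2) · y5) · y4) · y1) = 1->2, 2->4, 3->4, 4->4

1->2, 2->4, 3->4, 4->4


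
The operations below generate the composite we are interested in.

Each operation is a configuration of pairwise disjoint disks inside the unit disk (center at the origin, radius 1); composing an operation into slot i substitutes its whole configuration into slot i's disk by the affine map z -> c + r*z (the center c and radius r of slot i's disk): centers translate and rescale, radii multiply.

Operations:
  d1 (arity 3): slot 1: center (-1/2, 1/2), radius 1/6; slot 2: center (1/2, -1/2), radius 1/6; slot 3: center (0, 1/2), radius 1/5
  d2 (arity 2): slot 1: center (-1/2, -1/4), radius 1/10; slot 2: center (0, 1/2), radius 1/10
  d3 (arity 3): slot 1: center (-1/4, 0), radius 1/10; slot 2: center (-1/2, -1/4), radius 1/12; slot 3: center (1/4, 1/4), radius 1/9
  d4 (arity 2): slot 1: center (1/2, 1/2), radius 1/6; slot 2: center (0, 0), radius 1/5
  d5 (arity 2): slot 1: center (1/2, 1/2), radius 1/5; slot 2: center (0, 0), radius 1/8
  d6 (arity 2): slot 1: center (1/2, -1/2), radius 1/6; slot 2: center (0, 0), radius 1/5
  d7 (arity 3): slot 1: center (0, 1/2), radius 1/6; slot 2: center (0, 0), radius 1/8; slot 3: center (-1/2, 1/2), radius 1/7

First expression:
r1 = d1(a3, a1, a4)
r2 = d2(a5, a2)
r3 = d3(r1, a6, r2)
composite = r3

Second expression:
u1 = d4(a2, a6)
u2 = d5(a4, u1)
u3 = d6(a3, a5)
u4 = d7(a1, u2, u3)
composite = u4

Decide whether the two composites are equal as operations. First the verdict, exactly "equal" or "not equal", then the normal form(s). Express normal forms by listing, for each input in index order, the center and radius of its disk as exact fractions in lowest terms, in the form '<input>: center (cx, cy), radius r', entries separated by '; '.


not equal; first: a1: center (-1/5, -1/20), radius 1/60; a2: center (1/4, 11/36), radius 1/90; a3: center (-3/10, 1/20), radius 1/60; a4: center (-1/4, 1/20), radius 1/50; a5: center (7/36, 2/9), radius 1/90; a6: center (-1/2, -1/4), radius 1/12; second: a1: center (0, 1/2), radius 1/6; a2: center (1/128, 1/128), radius 1/384; a3: center (-3/7, 3/7), radius 1/42; a4: center (1/16, 1/16), radius 1/40; a5: center (-1/2, 1/2), radius 1/35; a6: center (0, 0), radius 1/320

In normal form, the first expression is a1: center (-1/5, -1/20), radius 1/60; a2: center (1/4, 11/36), radius 1/90; a3: center (-3/10, 1/20), radius 1/60; a4: center (-1/4, 1/20), radius 1/50; a5: center (7/36, 2/9), radius 1/90; a6: center (-1/2, -1/4), radius 1/12
In normal form, the second expression is a1: center (0, 1/2), radius 1/6; a2: center (1/128, 1/128), radius 1/384; a3: center (-3/7, 3/7), radius 1/42; a4: center (1/16, 1/16), radius 1/40; a5: center (-1/2, 1/2), radius 1/35; a6: center (0, 0), radius 1/320
They disagree, so not equal.


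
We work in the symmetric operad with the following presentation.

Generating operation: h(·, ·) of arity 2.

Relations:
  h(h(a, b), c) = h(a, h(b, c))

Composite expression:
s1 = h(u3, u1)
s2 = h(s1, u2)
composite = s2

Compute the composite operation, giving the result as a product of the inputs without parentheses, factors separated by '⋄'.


Under associativity of h, the answer is the u's in reading order.
h(u3, u1) collapses to u3 ⋄ u1
h(h(u3, u1), u2) collapses to u3 ⋄ u1 ⋄ u2

u3 ⋄ u1 ⋄ u2


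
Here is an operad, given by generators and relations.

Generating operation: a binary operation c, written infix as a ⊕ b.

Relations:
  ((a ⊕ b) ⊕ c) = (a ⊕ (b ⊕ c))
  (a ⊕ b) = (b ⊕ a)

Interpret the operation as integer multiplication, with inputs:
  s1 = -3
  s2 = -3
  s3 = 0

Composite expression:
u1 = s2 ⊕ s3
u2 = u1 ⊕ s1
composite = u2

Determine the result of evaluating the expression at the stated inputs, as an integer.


0

(s2 ⊕ s3) = 0
((s2 ⊕ s3) ⊕ s1) = 0


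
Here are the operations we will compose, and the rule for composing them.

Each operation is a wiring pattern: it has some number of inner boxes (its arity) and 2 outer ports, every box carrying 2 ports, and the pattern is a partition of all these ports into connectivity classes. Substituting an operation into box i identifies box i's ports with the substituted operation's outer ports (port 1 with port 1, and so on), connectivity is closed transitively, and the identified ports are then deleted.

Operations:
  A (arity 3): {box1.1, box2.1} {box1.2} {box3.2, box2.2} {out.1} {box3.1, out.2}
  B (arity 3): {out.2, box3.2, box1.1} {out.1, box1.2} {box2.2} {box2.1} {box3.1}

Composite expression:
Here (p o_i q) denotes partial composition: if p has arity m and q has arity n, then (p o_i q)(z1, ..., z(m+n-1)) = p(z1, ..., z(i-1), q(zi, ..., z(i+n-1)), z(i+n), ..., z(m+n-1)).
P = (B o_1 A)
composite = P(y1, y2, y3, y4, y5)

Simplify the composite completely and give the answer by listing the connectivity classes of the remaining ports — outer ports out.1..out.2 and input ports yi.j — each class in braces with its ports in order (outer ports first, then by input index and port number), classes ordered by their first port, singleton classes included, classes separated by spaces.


{out.1, y3.1} {out.2, y5.2} {y1.1, y2.1} {y1.2} {y2.2, y3.2} {y4.1} {y4.2} {y5.1}


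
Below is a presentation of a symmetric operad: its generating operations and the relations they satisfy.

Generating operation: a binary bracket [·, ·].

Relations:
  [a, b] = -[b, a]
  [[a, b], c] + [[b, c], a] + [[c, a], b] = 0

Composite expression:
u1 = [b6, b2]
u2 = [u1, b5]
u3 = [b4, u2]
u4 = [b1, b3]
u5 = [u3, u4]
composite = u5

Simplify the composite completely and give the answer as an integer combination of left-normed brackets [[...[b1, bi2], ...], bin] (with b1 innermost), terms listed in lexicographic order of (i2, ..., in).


A multilinear Lie element is pinned by b1-initial words (b1 innermost).
Composite bracket: [[b4, [[b6, b2], b5]], [b1, b3]]
Applying ab - ba throughout gives 32 signed words (2^5 = 32).
The b1-initial words carry the normal form:
  the word b1b3b2b6b5b4 carries sign -1 and contributes -[[[[[b1, b3], b2], b6], b5], b4]
  the word b1b3b4b2b6b5 carries sign +1 and contributes +[[[[[b1, b3], b4], b2], b6], b5]
  the word b1b3b4b5b2b6 carries sign -1 and contributes -[[[[[b1, b3], b4], b5], b2], b6]
  the word b1b3b4b5b6b2 carries sign +1 and contributes +[[[[[b1, b3], b4], b5], b6], b2]
  the word b1b3b4b6b2b5 carries sign -1 and contributes -[[[[[b1, b3], b4], b6], b2], b5]
  the word b1b3b5b2b6b4 carries sign +1 and contributes +[[[[[b1, b3], b5], b2], b6], b4]
  the word b1b3b5b6b2b4 carries sign -1 and contributes -[[[[[b1, b3], b5], b6], b2], b4]
  the word b1b3b6b2b5b4 carries sign +1 and contributes +[[[[[b1, b3], b6], b2], b5], b4]

-[[[[[b1, b3], b2], b6], b5], b4] + [[[[[b1, b3], b4], b2], b6], b5] - [[[[[b1, b3], b4], b5], b2], b6] + [[[[[b1, b3], b4], b5], b6], b2] - [[[[[b1, b3], b4], b6], b2], b5] + [[[[[b1, b3], b5], b2], b6], b4] - [[[[[b1, b3], b5], b6], b2], b4] + [[[[[b1, b3], b6], b2], b5], b4]


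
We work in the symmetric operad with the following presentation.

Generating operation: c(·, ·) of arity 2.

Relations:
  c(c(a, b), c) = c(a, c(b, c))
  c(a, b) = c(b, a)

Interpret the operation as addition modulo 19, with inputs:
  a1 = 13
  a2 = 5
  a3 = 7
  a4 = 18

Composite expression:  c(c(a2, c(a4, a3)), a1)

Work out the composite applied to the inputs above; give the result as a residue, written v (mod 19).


5 (mod 19)


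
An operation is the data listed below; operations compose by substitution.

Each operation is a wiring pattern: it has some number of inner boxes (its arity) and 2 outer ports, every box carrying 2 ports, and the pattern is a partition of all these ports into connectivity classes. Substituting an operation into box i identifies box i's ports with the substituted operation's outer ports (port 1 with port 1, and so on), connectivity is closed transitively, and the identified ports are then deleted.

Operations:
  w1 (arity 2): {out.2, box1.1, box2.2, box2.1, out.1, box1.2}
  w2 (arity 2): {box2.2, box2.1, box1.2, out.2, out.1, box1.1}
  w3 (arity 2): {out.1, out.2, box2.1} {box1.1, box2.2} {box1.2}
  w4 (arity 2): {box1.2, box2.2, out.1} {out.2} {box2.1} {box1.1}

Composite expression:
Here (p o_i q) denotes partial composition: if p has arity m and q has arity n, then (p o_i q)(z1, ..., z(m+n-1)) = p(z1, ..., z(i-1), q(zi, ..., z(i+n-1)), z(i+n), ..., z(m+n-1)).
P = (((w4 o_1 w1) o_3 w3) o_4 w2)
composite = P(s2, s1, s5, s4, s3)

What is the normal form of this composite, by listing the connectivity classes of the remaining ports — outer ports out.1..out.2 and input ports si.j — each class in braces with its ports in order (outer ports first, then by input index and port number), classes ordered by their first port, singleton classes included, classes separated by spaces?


{out.1, s1.1, s1.2, s2.1, s2.2, s3.1, s3.2, s4.1, s4.2, s5.1} {out.2} {s5.2}

After gluing at w4, chains via deleted ports link the s-ports.
w1 over (s2, s1) gives {out.1, out.2, s1.1, s1.2, s2.1, s2.2}, out.j being that stage's outer ports
w2 over (s4, s3) gives {out.1, out.2, s3.1, s3.2, s4.1, s4.2}, out.j being that stage's outer ports
w3 over (s5, s4, s3) gives {out.1, out.2, s3.1, s3.2, s4.1, s4.2, s5.1} {s5.2}, out.j being that stage's outer ports
w4 over (s2, s1, s5, s4, s3) gives {out.1, s1.1, s1.2, s2.1, s2.2, s3.1, s3.2, s4.1, s4.2, s5.1} {out.2} {s5.2}, out.j being that stage's outer ports
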